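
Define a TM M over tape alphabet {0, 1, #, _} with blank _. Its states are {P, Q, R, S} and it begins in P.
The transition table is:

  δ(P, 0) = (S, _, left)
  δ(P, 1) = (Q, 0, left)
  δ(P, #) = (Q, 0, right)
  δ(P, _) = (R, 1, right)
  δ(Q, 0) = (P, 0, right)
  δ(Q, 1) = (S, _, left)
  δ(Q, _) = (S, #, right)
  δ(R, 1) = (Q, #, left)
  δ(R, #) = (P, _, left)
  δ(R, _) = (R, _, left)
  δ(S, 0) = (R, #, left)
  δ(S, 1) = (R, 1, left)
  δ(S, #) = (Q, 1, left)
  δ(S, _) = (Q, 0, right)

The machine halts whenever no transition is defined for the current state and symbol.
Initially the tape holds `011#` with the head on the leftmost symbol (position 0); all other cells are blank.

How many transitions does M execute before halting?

16

P | ___[0]11#   read 0 → write _, move left, go to S
S | __[_]_11#   read _ → write 0, move right, go to Q
Q | __0[_]11#   read _ → write #, move right, go to S
S | __0#[1]1#   read 1 → write 1, move left, go to R
R | __0[#]11#   read # → write _, move left, go to P
P | __[0]_11#   read 0 → write _, move left, go to S
S | _[_]__11#   read _ → write 0, move right, go to Q
Q | _0[_]_11#   read _ → write #, move right, go to S
S | _0#[_]11#   read _ → write 0, move right, go to Q
Q | _0#0[1]1#   read 1 → write _, move left, go to S
S | _0#[0]_1#   read 0 → write #, move left, go to R
R | _0[#]#_1#   read # → write _, move left, go to P
P | _[0]_#_1#   read 0 → write _, move left, go to S
S | [_]__#_1#   read _ → write 0, move right, go to Q
Q | 0[_]_#_1#   read _ → write #, move right, go to S
S | 0#[_]#_1#   read _ → write 0, move right, go to Q
Q | 0#0[#]_1#
M halts after 16 transitions.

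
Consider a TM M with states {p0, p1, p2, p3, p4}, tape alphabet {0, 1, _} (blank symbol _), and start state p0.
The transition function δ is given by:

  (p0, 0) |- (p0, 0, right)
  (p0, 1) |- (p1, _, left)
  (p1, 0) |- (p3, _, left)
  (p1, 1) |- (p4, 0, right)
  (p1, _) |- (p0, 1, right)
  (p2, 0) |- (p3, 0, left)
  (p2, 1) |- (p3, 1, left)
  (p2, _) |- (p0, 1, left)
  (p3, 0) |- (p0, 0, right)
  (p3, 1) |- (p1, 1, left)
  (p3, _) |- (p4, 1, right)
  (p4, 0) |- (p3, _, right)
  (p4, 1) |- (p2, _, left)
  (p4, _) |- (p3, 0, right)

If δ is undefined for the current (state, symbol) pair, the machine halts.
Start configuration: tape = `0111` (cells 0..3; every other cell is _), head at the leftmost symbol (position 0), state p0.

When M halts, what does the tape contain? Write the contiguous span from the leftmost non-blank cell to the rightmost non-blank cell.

0_1

p0 | __[0]111   read 0 → write 0, move right, go to p0
p0 | __0[1]11   read 1 → write _, move left, go to p1
p1 | __[0]_11   read 0 → write _, move left, go to p3
p3 | _[_]__11   read _ → write 1, move right, go to p4
p4 | _1[_]_11   read _ → write 0, move right, go to p3
p3 | _10[_]11   read _ → write 1, move right, go to p4
p4 | _101[1]1   read 1 → write _, move left, go to p2
p2 | _10[1]_1   read 1 → write 1, move left, go to p3
p3 | _1[0]1_1   read 0 → write 0, move right, go to p0
p0 | _10[1]_1   read 1 → write _, move left, go to p1
p1 | _1[0]__1   read 0 → write _, move left, go to p3
p3 | _[1]___1   read 1 → write 1, move left, go to p1
p1 | [_]1___1   read _ → write 1, move right, go to p0
p0 | 1[1]___1   read 1 → write _, move left, go to p1
p1 | [1]____1   read 1 → write 0, move right, go to p4
p4 | 0[_]___1   read _ → write 0, move right, go to p3
p3 | 00[_]__1   read _ → write 1, move right, go to p4
p4 | 001[_]_1   read _ → write 0, move right, go to p3
p3 | 0010[_]1   read _ → write 1, move right, go to p4
p4 | 00101[1]   read 1 → write _, move left, go to p2
p2 | 0010[1]_   read 1 → write 1, move left, go to p3
p3 | 001[0]1_   read 0 → write 0, move right, go to p0
p0 | 0010[1]_   read 1 → write _, move left, go to p1
p1 | 001[0]__   read 0 → write _, move left, go to p3
p3 | 00[1]___   read 1 → write 1, move left, go to p1
p1 | 0[0]1___   read 0 → write _, move left, go to p3
p3 | [0]_1___   read 0 → write 0, move right, go to p0
p0 | 0[_]1___
The non-blank tape span at halt is 0_1.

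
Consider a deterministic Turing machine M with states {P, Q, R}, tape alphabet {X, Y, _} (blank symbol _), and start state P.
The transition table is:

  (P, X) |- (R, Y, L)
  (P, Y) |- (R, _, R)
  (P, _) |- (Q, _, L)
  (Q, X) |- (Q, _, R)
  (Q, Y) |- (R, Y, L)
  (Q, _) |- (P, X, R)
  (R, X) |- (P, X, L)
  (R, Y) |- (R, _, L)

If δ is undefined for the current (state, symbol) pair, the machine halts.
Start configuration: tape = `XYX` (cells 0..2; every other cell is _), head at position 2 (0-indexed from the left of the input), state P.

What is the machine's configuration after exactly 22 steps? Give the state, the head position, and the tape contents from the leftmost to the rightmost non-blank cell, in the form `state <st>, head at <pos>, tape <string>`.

P | ____XY[X]   read X → write Y, move L, go to R
R | ____X[Y]Y   read Y → write _, move L, go to R
R | ____[X]_Y   read X → write X, move L, go to P
P | ___[_]X_Y   read _ → write _, move L, go to Q
Q | __[_]_X_Y   read _ → write X, move R, go to P
P | __X[_]X_Y   read _ → write _, move L, go to Q
Q | __[X]_X_Y   read X → write _, move R, go to Q
Q | ___[_]X_Y   read _ → write X, move R, go to P
P | ___X[X]_Y   read X → write Y, move L, go to R
R | ___[X]Y_Y   read X → write X, move L, go to P
P | __[_]XY_Y   read _ → write _, move L, go to Q
Q | _[_]_XY_Y   read _ → write X, move R, go to P
P | _X[_]XY_Y   read _ → write _, move L, go to Q
Q | _[X]_XY_Y   read X → write _, move R, go to Q
Q | __[_]XY_Y   read _ → write X, move R, go to P
P | __X[X]Y_Y   read X → write Y, move L, go to R
R | __[X]YY_Y   read X → write X, move L, go to P
P | _[_]XYY_Y   read _ → write _, move L, go to Q
Q | [_]_XYY_Y   read _ → write X, move R, go to P
P | X[_]XYY_Y   read _ → write _, move L, go to Q
Q | [X]_XYY_Y   read X → write _, move R, go to Q
Q | _[_]XYY_Y   read _ → write X, move R, go to P
P | _X[X]YY_Y
After 22 steps: state P, head at -2, tape XXYY_Y.

state P, head at -2, tape XXYY_Y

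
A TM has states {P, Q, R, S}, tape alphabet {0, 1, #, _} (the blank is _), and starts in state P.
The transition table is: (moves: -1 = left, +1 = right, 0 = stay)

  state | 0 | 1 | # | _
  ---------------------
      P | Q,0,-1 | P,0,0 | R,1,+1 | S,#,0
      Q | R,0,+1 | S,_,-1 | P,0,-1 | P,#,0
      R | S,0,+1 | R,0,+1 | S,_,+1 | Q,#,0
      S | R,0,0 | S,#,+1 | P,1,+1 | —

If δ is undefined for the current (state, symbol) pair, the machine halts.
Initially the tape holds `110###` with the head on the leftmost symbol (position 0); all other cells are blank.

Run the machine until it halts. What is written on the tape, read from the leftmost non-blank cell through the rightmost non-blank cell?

10#011

P | _[1]10###_   read 1 → write 0, move 0, go to P
P | _[0]10###_   read 0 → write 0, move -1, go to Q
Q | [_]010###_   read _ → write #, move 0, go to P
P | [#]010###_   read # → write 1, move +1, go to R
R | 1[0]10###_   read 0 → write 0, move +1, go to S
S | 10[1]0###_   read 1 → write #, move +1, go to S
S | 10#[0]###_   read 0 → write 0, move 0, go to R
R | 10#[0]###_   read 0 → write 0, move +1, go to S
S | 10#0[#]##_   read # → write 1, move +1, go to P
P | 10#01[#]#_   read # → write 1, move +1, go to R
R | 10#011[#]_   read # → write _, move +1, go to S
S | 10#011_[_]
The non-blank tape span at halt is 10#011.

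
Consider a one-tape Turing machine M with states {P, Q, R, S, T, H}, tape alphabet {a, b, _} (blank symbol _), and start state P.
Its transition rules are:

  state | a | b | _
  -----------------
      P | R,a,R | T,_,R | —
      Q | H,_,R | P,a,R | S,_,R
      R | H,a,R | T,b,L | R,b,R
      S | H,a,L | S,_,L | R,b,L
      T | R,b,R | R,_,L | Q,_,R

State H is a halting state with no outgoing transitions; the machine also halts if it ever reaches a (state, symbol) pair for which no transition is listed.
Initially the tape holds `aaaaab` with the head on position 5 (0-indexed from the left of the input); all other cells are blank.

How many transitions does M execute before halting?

14

P | aaaaa[b]___   read b → write _, move R, go to T
T | aaaaa_[_]__   read _ → write _, move R, go to Q
Q | aaaaa__[_]_   read _ → write _, move R, go to S
S | aaaaa___[_]   read _ → write b, move L, go to R
R | aaaaa__[_]b   read _ → write b, move R, go to R
R | aaaaa__b[b]   read b → write b, move L, go to T
T | aaaaa__[b]b   read b → write _, move L, go to R
R | aaaaa_[_]_b   read _ → write b, move R, go to R
R | aaaaa_b[_]b   read _ → write b, move R, go to R
R | aaaaa_bb[b]   read b → write b, move L, go to T
T | aaaaa_b[b]b   read b → write _, move L, go to R
R | aaaaa_[b]_b   read b → write b, move L, go to T
T | aaaaa[_]b_b   read _ → write _, move R, go to Q
Q | aaaaa_[b]_b   read b → write a, move R, go to P
P | aaaaa_a[_]b
M halts after 14 transitions.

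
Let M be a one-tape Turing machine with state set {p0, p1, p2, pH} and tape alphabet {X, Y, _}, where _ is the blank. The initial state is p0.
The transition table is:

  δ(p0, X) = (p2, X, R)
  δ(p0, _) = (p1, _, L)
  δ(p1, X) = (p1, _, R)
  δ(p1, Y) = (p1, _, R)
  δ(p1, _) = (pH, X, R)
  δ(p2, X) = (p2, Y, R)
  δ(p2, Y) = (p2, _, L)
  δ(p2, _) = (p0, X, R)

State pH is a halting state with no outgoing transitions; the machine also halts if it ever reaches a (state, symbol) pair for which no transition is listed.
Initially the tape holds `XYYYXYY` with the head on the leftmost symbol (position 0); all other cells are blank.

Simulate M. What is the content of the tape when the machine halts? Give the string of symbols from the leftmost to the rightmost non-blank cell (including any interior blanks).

YXYYXYY

p0 | [X]YYYXYY   read X → write X, move R, go to p2
p2 | X[Y]YYXYY   read Y → write _, move L, go to p2
p2 | [X]_YYXYY   read X → write Y, move R, go to p2
p2 | Y[_]YYXYY   read _ → write X, move R, go to p0
p0 | YX[Y]YXYY
The non-blank tape span at halt is YXYYXYY.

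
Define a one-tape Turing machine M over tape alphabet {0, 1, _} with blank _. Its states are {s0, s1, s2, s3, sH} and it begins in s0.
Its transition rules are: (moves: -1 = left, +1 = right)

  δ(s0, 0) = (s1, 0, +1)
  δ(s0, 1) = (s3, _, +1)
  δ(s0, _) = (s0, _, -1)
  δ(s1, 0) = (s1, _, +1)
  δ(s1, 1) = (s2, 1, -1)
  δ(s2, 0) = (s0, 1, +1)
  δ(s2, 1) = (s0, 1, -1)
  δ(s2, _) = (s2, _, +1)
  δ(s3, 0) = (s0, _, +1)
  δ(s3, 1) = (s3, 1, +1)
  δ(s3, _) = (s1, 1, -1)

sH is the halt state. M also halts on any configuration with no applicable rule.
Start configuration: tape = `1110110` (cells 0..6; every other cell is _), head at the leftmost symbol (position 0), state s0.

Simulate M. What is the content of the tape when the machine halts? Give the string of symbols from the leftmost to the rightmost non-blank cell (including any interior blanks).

11___1

state=s0 head=0 tape=[1]110110_   (s0,1)→(s3,_,+1)
state=s3 head=1 tape=_[1]10110_   (s3,1)→(s3,1,+1)
state=s3 head=2 tape=_1[1]0110_   (s3,1)→(s3,1,+1)
state=s3 head=3 tape=_11[0]110_   (s3,0)→(s0,_,+1)
state=s0 head=4 tape=_11_[1]10_   (s0,1)→(s3,_,+1)
state=s3 head=5 tape=_11__[1]0_   (s3,1)→(s3,1,+1)
state=s3 head=6 tape=_11__1[0]_   (s3,0)→(s0,_,+1)
state=s0 head=7 tape=_11__1_[_]   (s0,_)→(s0,_,-1)
state=s0 head=6 tape=_11__1[_]_   (s0,_)→(s0,_,-1)
state=s0 head=5 tape=_11__[1]__   (s0,1)→(s3,_,+1)
state=s3 head=6 tape=_11___[_]_   (s3,_)→(s1,1,-1)
state=s1 head=5 tape=_11__[_]1_
The non-blank tape span at halt is 11___1.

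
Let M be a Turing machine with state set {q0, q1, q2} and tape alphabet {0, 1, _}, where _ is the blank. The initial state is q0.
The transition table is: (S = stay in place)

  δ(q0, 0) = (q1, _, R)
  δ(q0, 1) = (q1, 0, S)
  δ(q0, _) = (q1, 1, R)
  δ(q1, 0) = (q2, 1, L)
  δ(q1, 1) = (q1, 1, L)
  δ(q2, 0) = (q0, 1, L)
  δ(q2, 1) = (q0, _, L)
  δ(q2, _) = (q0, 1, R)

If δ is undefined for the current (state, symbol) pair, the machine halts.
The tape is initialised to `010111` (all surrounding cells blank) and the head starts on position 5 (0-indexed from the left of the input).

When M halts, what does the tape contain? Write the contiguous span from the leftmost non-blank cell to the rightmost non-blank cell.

state=q0 head=5 tape=__01011[1]   (q0,1)→(q1,0,S)
state=q1 head=5 tape=__01011[0]   (q1,0)→(q2,1,L)
state=q2 head=4 tape=__0101[1]1   (q2,1)→(q0,_,L)
state=q0 head=3 tape=__010[1]_1   (q0,1)→(q1,0,S)
state=q1 head=3 tape=__010[0]_1   (q1,0)→(q2,1,L)
state=q2 head=2 tape=__01[0]1_1   (q2,0)→(q0,1,L)
state=q0 head=1 tape=__0[1]11_1   (q0,1)→(q1,0,S)
state=q1 head=1 tape=__0[0]11_1   (q1,0)→(q2,1,L)
state=q2 head=0 tape=__[0]111_1   (q2,0)→(q0,1,L)
state=q0 head=-1 tape=_[_]1111_1   (q0,_)→(q1,1,R)
state=q1 head=0 tape=_1[1]111_1   (q1,1)→(q1,1,L)
state=q1 head=-1 tape=_[1]1111_1   (q1,1)→(q1,1,L)
state=q1 head=-2 tape=[_]11111_1
The non-blank tape span at halt is 11111_1.

11111_1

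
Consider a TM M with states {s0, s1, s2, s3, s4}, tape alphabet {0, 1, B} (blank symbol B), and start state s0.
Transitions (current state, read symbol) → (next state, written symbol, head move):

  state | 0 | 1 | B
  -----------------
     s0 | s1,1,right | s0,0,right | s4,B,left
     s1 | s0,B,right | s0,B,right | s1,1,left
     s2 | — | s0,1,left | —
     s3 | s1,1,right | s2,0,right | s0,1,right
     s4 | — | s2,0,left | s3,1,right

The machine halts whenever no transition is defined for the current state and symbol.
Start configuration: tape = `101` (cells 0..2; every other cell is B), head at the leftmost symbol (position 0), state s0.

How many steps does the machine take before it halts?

16

s0 | [1]01BBB   read 1 → write 0, move right, go to s0
s0 | 0[0]1BBB   read 0 → write 1, move right, go to s1
s1 | 01[1]BBB   read 1 → write B, move right, go to s0
s0 | 01B[B]BB   read B → write B, move left, go to s4
s4 | 01[B]BBB   read B → write 1, move right, go to s3
s3 | 011[B]BB   read B → write 1, move right, go to s0
s0 | 0111[B]B   read B → write B, move left, go to s4
s4 | 011[1]BB   read 1 → write 0, move left, go to s2
s2 | 01[1]0BB   read 1 → write 1, move left, go to s0
s0 | 0[1]10BB   read 1 → write 0, move right, go to s0
s0 | 00[1]0BB   read 1 → write 0, move right, go to s0
s0 | 000[0]BB   read 0 → write 1, move right, go to s1
s1 | 0001[B]B   read B → write 1, move left, go to s1
s1 | 000[1]1B   read 1 → write B, move right, go to s0
s0 | 000B[1]B   read 1 → write 0, move right, go to s0
s0 | 000B0[B]   read B → write B, move left, go to s4
s4 | 000B[0]B
M halts after 16 transitions.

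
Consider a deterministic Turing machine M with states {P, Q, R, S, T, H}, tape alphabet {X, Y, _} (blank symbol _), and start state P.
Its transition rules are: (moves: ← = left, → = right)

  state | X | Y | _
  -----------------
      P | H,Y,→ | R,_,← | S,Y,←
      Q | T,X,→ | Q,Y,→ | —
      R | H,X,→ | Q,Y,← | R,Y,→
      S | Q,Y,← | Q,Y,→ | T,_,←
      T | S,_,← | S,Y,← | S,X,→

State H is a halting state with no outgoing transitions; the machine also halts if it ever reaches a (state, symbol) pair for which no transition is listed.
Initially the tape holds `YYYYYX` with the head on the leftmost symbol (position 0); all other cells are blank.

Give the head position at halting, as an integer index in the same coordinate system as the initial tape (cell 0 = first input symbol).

6

P | _[Y]YYYYX__   read Y → write _, move ←, go to R
R | [_]_YYYYX__   read _ → write Y, move →, go to R
R | Y[_]YYYYX__   read _ → write Y, move →, go to R
R | YY[Y]YYYX__   read Y → write Y, move ←, go to Q
Q | Y[Y]YYYYX__   read Y → write Y, move →, go to Q
Q | YY[Y]YYYX__   read Y → write Y, move →, go to Q
Q | YYY[Y]YYX__   read Y → write Y, move →, go to Q
Q | YYYY[Y]YX__   read Y → write Y, move →, go to Q
Q | YYYYY[Y]X__   read Y → write Y, move →, go to Q
Q | YYYYYY[X]__   read X → write X, move →, go to T
T | YYYYYYX[_]_   read _ → write X, move →, go to S
S | YYYYYYXX[_]   read _ → write _, move ←, go to T
T | YYYYYYX[X]_   read X → write _, move ←, go to S
S | YYYYYY[X]__   read X → write Y, move ←, go to Q
Q | YYYYY[Y]Y__   read Y → write Y, move →, go to Q
Q | YYYYYY[Y]__   read Y → write Y, move →, go to Q
Q | YYYYYYY[_]_
At halt the head is at cell 6.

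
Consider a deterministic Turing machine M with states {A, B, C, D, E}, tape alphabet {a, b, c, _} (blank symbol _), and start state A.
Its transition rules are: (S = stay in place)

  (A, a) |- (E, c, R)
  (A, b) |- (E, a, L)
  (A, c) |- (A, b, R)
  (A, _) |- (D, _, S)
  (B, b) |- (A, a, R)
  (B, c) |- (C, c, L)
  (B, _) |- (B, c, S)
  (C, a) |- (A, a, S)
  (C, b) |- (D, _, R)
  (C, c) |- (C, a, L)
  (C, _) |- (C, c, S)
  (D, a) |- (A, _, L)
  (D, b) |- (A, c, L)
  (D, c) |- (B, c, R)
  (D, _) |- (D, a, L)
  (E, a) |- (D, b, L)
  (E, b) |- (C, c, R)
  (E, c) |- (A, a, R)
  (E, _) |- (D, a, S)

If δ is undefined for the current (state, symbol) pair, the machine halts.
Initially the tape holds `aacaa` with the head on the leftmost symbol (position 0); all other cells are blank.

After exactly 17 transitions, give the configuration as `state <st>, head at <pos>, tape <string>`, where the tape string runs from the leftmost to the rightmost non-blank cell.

state=A head=0 tape=[a]acaa_   (A,a)→(E,c,R)
state=E head=1 tape=c[a]caa_   (E,a)→(D,b,L)
state=D head=0 tape=[c]bcaa_   (D,c)→(B,c,R)
state=B head=1 tape=c[b]caa_   (B,b)→(A,a,R)
state=A head=2 tape=ca[c]aa_   (A,c)→(A,b,R)
state=A head=3 tape=cab[a]a_   (A,a)→(E,c,R)
state=E head=4 tape=cabc[a]_   (E,a)→(D,b,L)
state=D head=3 tape=cab[c]b_   (D,c)→(B,c,R)
state=B head=4 tape=cabc[b]_   (B,b)→(A,a,R)
state=A head=5 tape=cabca[_]   (A,_)→(D,_,S)
state=D head=5 tape=cabca[_]   (D,_)→(D,a,L)
state=D head=4 tape=cabc[a]a   (D,a)→(A,_,L)
state=A head=3 tape=cab[c]_a   (A,c)→(A,b,R)
state=A head=4 tape=cabb[_]a   (A,_)→(D,_,S)
state=D head=4 tape=cabb[_]a   (D,_)→(D,a,L)
state=D head=3 tape=cab[b]aa   (D,b)→(A,c,L)
state=A head=2 tape=ca[b]caa   (A,b)→(E,a,L)
state=E head=1 tape=c[a]acaa
After 17 steps: state E, head at 1, tape caacaa.

state E, head at 1, tape caacaa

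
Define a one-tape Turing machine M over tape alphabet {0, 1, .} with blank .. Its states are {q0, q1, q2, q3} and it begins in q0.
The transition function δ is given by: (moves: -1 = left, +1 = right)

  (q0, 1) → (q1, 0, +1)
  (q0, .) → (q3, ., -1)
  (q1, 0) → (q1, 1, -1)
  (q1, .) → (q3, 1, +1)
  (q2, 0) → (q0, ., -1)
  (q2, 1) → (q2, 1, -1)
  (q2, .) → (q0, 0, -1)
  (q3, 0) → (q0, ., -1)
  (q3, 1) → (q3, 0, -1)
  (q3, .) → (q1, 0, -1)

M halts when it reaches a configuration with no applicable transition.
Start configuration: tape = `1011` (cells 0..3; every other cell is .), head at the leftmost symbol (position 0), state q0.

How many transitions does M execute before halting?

20

state=q0 head=0 tape=...[1]011   (q0,1)→(q1,0,+1)
state=q1 head=1 tape=...0[0]11   (q1,0)→(q1,1,-1)
state=q1 head=0 tape=...[0]111   (q1,0)→(q1,1,-1)
state=q1 head=-1 tape=..[.]1111   (q1,.)→(q3,1,+1)
state=q3 head=0 tape=..1[1]111   (q3,1)→(q3,0,-1)
state=q3 head=-1 tape=..[1]0111   (q3,1)→(q3,0,-1)
state=q3 head=-2 tape=.[.]00111   (q3,.)→(q1,0,-1)
state=q1 head=-3 tape=[.]000111   (q1,.)→(q3,1,+1)
state=q3 head=-2 tape=1[0]00111   (q3,0)→(q0,.,-1)
state=q0 head=-3 tape=[1].00111   (q0,1)→(q1,0,+1)
state=q1 head=-2 tape=0[.]00111   (q1,.)→(q3,1,+1)
state=q3 head=-1 tape=01[0]0111   (q3,0)→(q0,.,-1)
state=q0 head=-2 tape=0[1].0111   (q0,1)→(q1,0,+1)
state=q1 head=-1 tape=00[.]0111   (q1,.)→(q3,1,+1)
state=q3 head=0 tape=001[0]111   (q3,0)→(q0,.,-1)
state=q0 head=-1 tape=00[1].111   (q0,1)→(q1,0,+1)
state=q1 head=0 tape=000[.]111   (q1,.)→(q3,1,+1)
state=q3 head=1 tape=0001[1]11   (q3,1)→(q3,0,-1)
state=q3 head=0 tape=000[1]011   (q3,1)→(q3,0,-1)
state=q3 head=-1 tape=00[0]0011   (q3,0)→(q0,.,-1)
state=q0 head=-2 tape=0[0].0011
M halts after 20 transitions.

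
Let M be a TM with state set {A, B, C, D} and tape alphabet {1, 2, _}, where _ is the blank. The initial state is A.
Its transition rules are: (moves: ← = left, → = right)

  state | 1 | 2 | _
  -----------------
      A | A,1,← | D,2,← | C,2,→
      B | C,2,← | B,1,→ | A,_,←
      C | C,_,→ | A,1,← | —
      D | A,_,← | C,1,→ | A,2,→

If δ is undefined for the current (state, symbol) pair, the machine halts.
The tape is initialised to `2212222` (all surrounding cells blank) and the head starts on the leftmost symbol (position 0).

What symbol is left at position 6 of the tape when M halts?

A | __[2]212222_   read 2 → write 2, move ←, go to D
D | _[_]2212222_   read _ → write 2, move →, go to A
A | _2[2]212222_   read 2 → write 2, move ←, go to D
D | _[2]2212222_   read 2 → write 1, move →, go to C
C | _1[2]212222_   read 2 → write 1, move ←, go to A
A | _[1]1212222_   read 1 → write 1, move ←, go to A
A | [_]11212222_   read _ → write 2, move →, go to C
C | 2[1]1212222_   read 1 → write _, move →, go to C
C | 2_[1]212222_   read 1 → write _, move →, go to C
C | 2__[2]12222_   read 2 → write 1, move ←, go to A
A | 2_[_]112222_   read _ → write 2, move →, go to C
C | 2_2[1]12222_   read 1 → write _, move →, go to C
C | 2_2_[1]2222_   read 1 → write _, move →, go to C
C | 2_2__[2]222_   read 2 → write 1, move ←, go to A
A | 2_2_[_]1222_   read _ → write 2, move →, go to C
C | 2_2_2[1]222_   read 1 → write _, move →, go to C
C | 2_2_2_[2]22_   read 2 → write 1, move ←, go to A
A | 2_2_2[_]122_   read _ → write 2, move →, go to C
C | 2_2_22[1]22_   read 1 → write _, move →, go to C
C | 2_2_22_[2]2_   read 2 → write 1, move ←, go to A
A | 2_2_22[_]12_   read _ → write 2, move →, go to C
C | 2_2_222[1]2_   read 1 → write _, move →, go to C
C | 2_2_222_[2]_   read 2 → write 1, move ←, go to A
A | 2_2_222[_]1_   read _ → write 2, move →, go to C
C | 2_2_2222[1]_   read 1 → write _, move →, go to C
C | 2_2_2222_[_]
Cell 6 holds _ when M halts.

_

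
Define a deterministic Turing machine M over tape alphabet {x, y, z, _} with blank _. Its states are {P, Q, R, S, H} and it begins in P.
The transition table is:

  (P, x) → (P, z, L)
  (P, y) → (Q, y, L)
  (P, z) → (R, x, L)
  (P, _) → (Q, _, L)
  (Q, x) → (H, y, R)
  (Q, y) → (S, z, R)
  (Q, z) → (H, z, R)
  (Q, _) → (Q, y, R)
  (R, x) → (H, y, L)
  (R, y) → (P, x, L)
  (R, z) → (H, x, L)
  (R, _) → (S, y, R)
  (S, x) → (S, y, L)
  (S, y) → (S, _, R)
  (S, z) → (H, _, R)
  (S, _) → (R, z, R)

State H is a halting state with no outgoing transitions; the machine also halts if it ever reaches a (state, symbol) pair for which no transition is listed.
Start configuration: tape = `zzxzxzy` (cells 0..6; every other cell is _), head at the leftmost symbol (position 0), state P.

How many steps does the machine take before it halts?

state=P head=0 tape=_[z]zxzxzy   (P,z)→(R,x,L)
state=R head=-1 tape=[_]xzxzxzy   (R,_)→(S,y,R)
state=S head=0 tape=y[x]zxzxzy   (S,x)→(S,y,L)
state=S head=-1 tape=[y]yzxzxzy   (S,y)→(S,_,R)
state=S head=0 tape=_[y]zxzxzy   (S,y)→(S,_,R)
state=S head=1 tape=__[z]xzxzy   (S,z)→(H,_,R)
state=H head=2 tape=___[x]zxzy
M halts after 6 transitions.

6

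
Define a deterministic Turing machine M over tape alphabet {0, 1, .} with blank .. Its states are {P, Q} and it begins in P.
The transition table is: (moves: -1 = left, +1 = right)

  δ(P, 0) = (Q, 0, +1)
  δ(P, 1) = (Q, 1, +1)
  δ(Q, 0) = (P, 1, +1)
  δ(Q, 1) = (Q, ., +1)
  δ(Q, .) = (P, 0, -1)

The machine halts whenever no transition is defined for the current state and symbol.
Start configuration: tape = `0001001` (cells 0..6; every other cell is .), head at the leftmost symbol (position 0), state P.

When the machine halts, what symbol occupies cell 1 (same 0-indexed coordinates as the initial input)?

1

state=P head=0 tape=[0]001001.   (P,0)→(Q,0,+1)
state=Q head=1 tape=0[0]01001.   (Q,0)→(P,1,+1)
state=P head=2 tape=01[0]1001.   (P,0)→(Q,0,+1)
state=Q head=3 tape=010[1]001.   (Q,1)→(Q,.,+1)
state=Q head=4 tape=010.[0]01.   (Q,0)→(P,1,+1)
state=P head=5 tape=010.1[0]1.   (P,0)→(Q,0,+1)
state=Q head=6 tape=010.10[1].   (Q,1)→(Q,.,+1)
state=Q head=7 tape=010.10.[.]   (Q,.)→(P,0,-1)
state=P head=6 tape=010.10[.]0
Cell 1 holds 1 when M halts.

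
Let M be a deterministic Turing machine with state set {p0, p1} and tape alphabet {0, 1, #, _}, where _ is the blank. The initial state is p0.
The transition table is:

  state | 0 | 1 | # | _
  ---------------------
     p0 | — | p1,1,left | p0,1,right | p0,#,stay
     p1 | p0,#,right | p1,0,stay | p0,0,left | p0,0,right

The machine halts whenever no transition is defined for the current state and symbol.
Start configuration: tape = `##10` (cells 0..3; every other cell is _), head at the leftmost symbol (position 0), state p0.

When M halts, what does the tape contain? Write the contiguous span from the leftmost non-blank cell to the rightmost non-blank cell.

p0 | __[#]#10   read # → write 1, move right, go to p0
p0 | __1[#]10   read # → write 1, move right, go to p0
p0 | __11[1]0   read 1 → write 1, move left, go to p1
p1 | __1[1]10   read 1 → write 0, move stay, go to p1
p1 | __1[0]10   read 0 → write #, move right, go to p0
p0 | __1#[1]0   read 1 → write 1, move left, go to p1
p1 | __1[#]10   read # → write 0, move left, go to p0
p0 | __[1]010   read 1 → write 1, move left, go to p1
p1 | _[_]1010   read _ → write 0, move right, go to p0
p0 | _0[1]010   read 1 → write 1, move left, go to p1
p1 | _[0]1010   read 0 → write #, move right, go to p0
p0 | _#[1]010   read 1 → write 1, move left, go to p1
p1 | _[#]1010   read # → write 0, move left, go to p0
p0 | [_]01010   read _ → write #, move stay, go to p0
p0 | [#]01010   read # → write 1, move right, go to p0
p0 | 1[0]1010
The non-blank tape span at halt is 101010.

101010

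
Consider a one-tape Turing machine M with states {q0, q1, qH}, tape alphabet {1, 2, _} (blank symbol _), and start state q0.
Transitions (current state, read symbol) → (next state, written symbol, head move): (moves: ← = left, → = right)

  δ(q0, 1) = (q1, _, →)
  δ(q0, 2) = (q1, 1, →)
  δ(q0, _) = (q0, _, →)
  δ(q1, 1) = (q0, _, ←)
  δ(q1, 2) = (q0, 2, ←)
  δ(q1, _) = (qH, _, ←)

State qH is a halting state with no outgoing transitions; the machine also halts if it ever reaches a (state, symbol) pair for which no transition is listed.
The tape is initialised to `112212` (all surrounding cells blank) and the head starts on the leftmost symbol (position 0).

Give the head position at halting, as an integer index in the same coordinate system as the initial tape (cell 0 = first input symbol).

3

state=q0 head=0 tape=[1]12212   (q0,1)→(q1,_,→)
state=q1 head=1 tape=_[1]2212   (q1,1)→(q0,_,←)
state=q0 head=0 tape=[_]_2212   (q0,_)→(q0,_,→)
state=q0 head=1 tape=_[_]2212   (q0,_)→(q0,_,→)
state=q0 head=2 tape=__[2]212   (q0,2)→(q1,1,→)
state=q1 head=3 tape=__1[2]12   (q1,2)→(q0,2,←)
state=q0 head=2 tape=__[1]212   (q0,1)→(q1,_,→)
state=q1 head=3 tape=___[2]12   (q1,2)→(q0,2,←)
state=q0 head=2 tape=__[_]212   (q0,_)→(q0,_,→)
state=q0 head=3 tape=___[2]12   (q0,2)→(q1,1,→)
state=q1 head=4 tape=___1[1]2   (q1,1)→(q0,_,←)
state=q0 head=3 tape=___[1]_2   (q0,1)→(q1,_,→)
state=q1 head=4 tape=____[_]2   (q1,_)→(qH,_,←)
state=qH head=3 tape=___[_]_2
At halt the head is at cell 3.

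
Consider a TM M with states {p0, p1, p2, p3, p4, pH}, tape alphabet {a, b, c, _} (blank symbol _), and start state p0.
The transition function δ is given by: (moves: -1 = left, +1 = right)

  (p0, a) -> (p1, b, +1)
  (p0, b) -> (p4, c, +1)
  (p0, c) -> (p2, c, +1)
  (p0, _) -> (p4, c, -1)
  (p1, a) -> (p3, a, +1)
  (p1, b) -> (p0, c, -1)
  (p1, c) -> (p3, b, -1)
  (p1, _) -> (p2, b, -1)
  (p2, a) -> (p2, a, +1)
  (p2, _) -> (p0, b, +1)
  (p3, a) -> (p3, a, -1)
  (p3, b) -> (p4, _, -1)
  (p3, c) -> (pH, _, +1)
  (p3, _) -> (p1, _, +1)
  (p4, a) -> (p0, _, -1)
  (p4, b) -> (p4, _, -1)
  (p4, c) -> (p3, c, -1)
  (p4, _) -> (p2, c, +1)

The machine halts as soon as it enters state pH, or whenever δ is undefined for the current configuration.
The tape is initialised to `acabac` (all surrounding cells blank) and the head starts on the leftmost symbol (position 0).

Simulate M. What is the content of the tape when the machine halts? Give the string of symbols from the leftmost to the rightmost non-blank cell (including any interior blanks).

state=p0 head=0 tape=___[a]cabac__   (p0,a)→(p1,b,+1)
state=p1 head=1 tape=___b[c]abac__   (p1,c)→(p3,b,-1)
state=p3 head=0 tape=___[b]babac__   (p3,b)→(p4,_,-1)
state=p4 head=-1 tape=__[_]_babac__   (p4,_)→(p2,c,+1)
state=p2 head=0 tape=__c[_]babac__   (p2,_)→(p0,b,+1)
state=p0 head=1 tape=__cb[b]abac__   (p0,b)→(p4,c,+1)
state=p4 head=2 tape=__cbc[a]bac__   (p4,a)→(p0,_,-1)
state=p0 head=1 tape=__cb[c]_bac__   (p0,c)→(p2,c,+1)
state=p2 head=2 tape=__cbc[_]bac__   (p2,_)→(p0,b,+1)
state=p0 head=3 tape=__cbcb[b]ac__   (p0,b)→(p4,c,+1)
state=p4 head=4 tape=__cbcbc[a]c__   (p4,a)→(p0,_,-1)
state=p0 head=3 tape=__cbcb[c]_c__   (p0,c)→(p2,c,+1)
state=p2 head=4 tape=__cbcbc[_]c__   (p2,_)→(p0,b,+1)
state=p0 head=5 tape=__cbcbcb[c]__   (p0,c)→(p2,c,+1)
state=p2 head=6 tape=__cbcbcbc[_]_   (p2,_)→(p0,b,+1)
state=p0 head=7 tape=__cbcbcbcb[_]   (p0,_)→(p4,c,-1)
state=p4 head=6 tape=__cbcbcbc[b]c   (p4,b)→(p4,_,-1)
state=p4 head=5 tape=__cbcbcb[c]_c   (p4,c)→(p3,c,-1)
state=p3 head=4 tape=__cbcbc[b]c_c   (p3,b)→(p4,_,-1)
state=p4 head=3 tape=__cbcb[c]_c_c   (p4,c)→(p3,c,-1)
state=p3 head=2 tape=__cbc[b]c_c_c   (p3,b)→(p4,_,-1)
state=p4 head=1 tape=__cb[c]_c_c_c   (p4,c)→(p3,c,-1)
state=p3 head=0 tape=__c[b]c_c_c_c   (p3,b)→(p4,_,-1)
state=p4 head=-1 tape=__[c]_c_c_c_c   (p4,c)→(p3,c,-1)
state=p3 head=-2 tape=_[_]c_c_c_c_c   (p3,_)→(p1,_,+1)
state=p1 head=-1 tape=__[c]_c_c_c_c   (p1,c)→(p3,b,-1)
state=p3 head=-2 tape=_[_]b_c_c_c_c   (p3,_)→(p1,_,+1)
state=p1 head=-1 tape=__[b]_c_c_c_c   (p1,b)→(p0,c,-1)
state=p0 head=-2 tape=_[_]c_c_c_c_c   (p0,_)→(p4,c,-1)
state=p4 head=-3 tape=[_]cc_c_c_c_c   (p4,_)→(p2,c,+1)
state=p2 head=-2 tape=c[c]c_c_c_c_c
The non-blank tape span at halt is ccc_c_c_c_c.

ccc_c_c_c_c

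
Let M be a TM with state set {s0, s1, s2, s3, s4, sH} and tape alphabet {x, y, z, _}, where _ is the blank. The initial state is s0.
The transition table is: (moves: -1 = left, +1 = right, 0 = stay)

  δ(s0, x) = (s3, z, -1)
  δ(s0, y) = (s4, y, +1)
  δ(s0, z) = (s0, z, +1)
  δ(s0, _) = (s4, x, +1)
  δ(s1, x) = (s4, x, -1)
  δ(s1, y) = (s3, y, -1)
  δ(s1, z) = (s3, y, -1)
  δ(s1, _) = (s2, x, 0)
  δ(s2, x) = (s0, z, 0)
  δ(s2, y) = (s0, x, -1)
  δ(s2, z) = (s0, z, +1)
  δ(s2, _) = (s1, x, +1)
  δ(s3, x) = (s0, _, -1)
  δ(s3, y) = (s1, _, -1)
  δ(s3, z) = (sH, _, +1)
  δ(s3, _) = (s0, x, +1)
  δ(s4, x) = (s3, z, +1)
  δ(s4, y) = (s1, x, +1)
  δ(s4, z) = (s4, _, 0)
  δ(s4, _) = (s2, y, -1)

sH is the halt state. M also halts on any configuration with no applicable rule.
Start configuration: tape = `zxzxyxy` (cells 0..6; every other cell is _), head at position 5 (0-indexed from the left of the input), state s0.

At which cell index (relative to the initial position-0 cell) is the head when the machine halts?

6

state=s0 head=5 tape=zxzxy[x]y_   (s0,x)→(s3,z,-1)
state=s3 head=4 tape=zxzx[y]zy_   (s3,y)→(s1,_,-1)
state=s1 head=3 tape=zxz[x]_zy_   (s1,x)→(s4,x,-1)
state=s4 head=2 tape=zx[z]x_zy_   (s4,z)→(s4,_,0)
state=s4 head=2 tape=zx[_]x_zy_   (s4,_)→(s2,y,-1)
state=s2 head=1 tape=z[x]yx_zy_   (s2,x)→(s0,z,0)
state=s0 head=1 tape=z[z]yx_zy_   (s0,z)→(s0,z,+1)
state=s0 head=2 tape=zz[y]x_zy_   (s0,y)→(s4,y,+1)
state=s4 head=3 tape=zzy[x]_zy_   (s4,x)→(s3,z,+1)
state=s3 head=4 tape=zzyz[_]zy_   (s3,_)→(s0,x,+1)
state=s0 head=5 tape=zzyzx[z]y_   (s0,z)→(s0,z,+1)
state=s0 head=6 tape=zzyzxz[y]_   (s0,y)→(s4,y,+1)
state=s4 head=7 tape=zzyzxzy[_]   (s4,_)→(s2,y,-1)
state=s2 head=6 tape=zzyzxz[y]y   (s2,y)→(s0,x,-1)
state=s0 head=5 tape=zzyzx[z]xy   (s0,z)→(s0,z,+1)
state=s0 head=6 tape=zzyzxz[x]y   (s0,x)→(s3,z,-1)
state=s3 head=5 tape=zzyzx[z]zy   (s3,z)→(sH,_,+1)
state=sH head=6 tape=zzyzx_[z]y
At halt the head is at cell 6.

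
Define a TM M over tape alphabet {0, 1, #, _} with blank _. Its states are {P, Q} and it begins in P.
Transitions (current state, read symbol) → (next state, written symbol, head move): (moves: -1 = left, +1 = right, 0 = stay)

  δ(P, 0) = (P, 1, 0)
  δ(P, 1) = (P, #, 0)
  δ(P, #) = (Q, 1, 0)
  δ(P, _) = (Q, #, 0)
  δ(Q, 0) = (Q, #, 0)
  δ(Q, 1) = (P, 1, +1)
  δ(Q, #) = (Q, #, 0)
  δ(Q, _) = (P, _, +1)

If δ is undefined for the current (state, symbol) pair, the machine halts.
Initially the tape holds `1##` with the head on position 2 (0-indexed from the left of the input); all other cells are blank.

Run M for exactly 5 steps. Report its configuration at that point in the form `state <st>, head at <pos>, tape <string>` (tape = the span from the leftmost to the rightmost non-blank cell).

state Q, head at 3, tape 1#1#

P | 1#[#]_   read # → write 1, move 0, go to Q
Q | 1#[1]_   read 1 → write 1, move +1, go to P
P | 1#1[_]   read _ → write #, move 0, go to Q
Q | 1#1[#]   read # → write #, move 0, go to Q
Q | 1#1[#]   read # → write #, move 0, go to Q
Q | 1#1[#]
After 5 steps: state Q, head at 3, tape 1#1#.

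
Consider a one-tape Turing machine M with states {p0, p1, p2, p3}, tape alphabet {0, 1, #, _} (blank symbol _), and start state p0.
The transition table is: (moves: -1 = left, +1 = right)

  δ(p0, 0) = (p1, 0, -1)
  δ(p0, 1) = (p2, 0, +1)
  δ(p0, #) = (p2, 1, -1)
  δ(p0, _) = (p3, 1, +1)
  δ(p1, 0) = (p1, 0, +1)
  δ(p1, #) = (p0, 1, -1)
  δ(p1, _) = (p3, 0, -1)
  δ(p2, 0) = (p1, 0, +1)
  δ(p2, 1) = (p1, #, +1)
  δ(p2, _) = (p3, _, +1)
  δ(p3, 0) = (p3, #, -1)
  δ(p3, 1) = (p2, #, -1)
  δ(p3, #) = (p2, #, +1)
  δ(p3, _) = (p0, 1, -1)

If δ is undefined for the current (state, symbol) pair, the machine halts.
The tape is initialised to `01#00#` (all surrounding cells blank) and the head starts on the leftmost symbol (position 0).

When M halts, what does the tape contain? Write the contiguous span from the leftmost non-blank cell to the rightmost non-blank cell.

state=p0 head=0 tape=____[0]1#00#   (p0,0)→(p1,0,-1)
state=p1 head=-1 tape=___[_]01#00#   (p1,_)→(p3,0,-1)
state=p3 head=-2 tape=__[_]001#00#   (p3,_)→(p0,1,-1)
state=p0 head=-3 tape=_[_]1001#00#   (p0,_)→(p3,1,+1)
state=p3 head=-2 tape=_1[1]001#00#   (p3,1)→(p2,#,-1)
state=p2 head=-3 tape=_[1]#001#00#   (p2,1)→(p1,#,+1)
state=p1 head=-2 tape=_#[#]001#00#   (p1,#)→(p0,1,-1)
state=p0 head=-3 tape=_[#]1001#00#   (p0,#)→(p2,1,-1)
state=p2 head=-4 tape=[_]11001#00#   (p2,_)→(p3,_,+1)
state=p3 head=-3 tape=_[1]1001#00#   (p3,1)→(p2,#,-1)
state=p2 head=-4 tape=[_]#1001#00#   (p2,_)→(p3,_,+1)
state=p3 head=-3 tape=_[#]1001#00#   (p3,#)→(p2,#,+1)
state=p2 head=-2 tape=_#[1]001#00#   (p2,1)→(p1,#,+1)
state=p1 head=-1 tape=_##[0]01#00#   (p1,0)→(p1,0,+1)
state=p1 head=0 tape=_##0[0]1#00#   (p1,0)→(p1,0,+1)
state=p1 head=1 tape=_##00[1]#00#
The non-blank tape span at halt is ##001#00#.

##001#00#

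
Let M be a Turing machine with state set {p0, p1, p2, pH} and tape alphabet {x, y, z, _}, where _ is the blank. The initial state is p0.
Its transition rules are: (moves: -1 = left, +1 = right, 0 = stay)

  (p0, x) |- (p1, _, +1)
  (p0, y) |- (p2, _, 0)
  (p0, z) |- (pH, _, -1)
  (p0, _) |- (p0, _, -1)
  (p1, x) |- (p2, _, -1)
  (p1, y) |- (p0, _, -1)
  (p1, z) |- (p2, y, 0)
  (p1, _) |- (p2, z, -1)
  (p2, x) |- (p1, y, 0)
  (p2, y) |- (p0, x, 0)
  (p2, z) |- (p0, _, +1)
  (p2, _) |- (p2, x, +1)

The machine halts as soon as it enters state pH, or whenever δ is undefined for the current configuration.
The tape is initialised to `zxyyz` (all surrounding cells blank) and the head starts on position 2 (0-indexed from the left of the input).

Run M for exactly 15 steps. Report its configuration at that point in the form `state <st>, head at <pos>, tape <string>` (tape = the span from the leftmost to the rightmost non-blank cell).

p0 | zx[y]yz__   read y → write _, move 0, go to p2
p2 | zx[_]yz__   read _ → write x, move +1, go to p2
p2 | zxx[y]z__   read y → write x, move 0, go to p0
p0 | zxx[x]z__   read x → write _, move +1, go to p1
p1 | zxx_[z]__   read z → write y, move 0, go to p2
p2 | zxx_[y]__   read y → write x, move 0, go to p0
p0 | zxx_[x]__   read x → write _, move +1, go to p1
p1 | zxx__[_]_   read _ → write z, move -1, go to p2
p2 | zxx_[_]z_   read _ → write x, move +1, go to p2
p2 | zxx_x[z]_   read z → write _, move +1, go to p0
p0 | zxx_x_[_]   read _ → write _, move -1, go to p0
p0 | zxx_x[_]_   read _ → write _, move -1, go to p0
p0 | zxx_[x]__   read x → write _, move +1, go to p1
p1 | zxx__[_]_   read _ → write z, move -1, go to p2
p2 | zxx_[_]z_   read _ → write x, move +1, go to p2
p2 | zxx_x[z]_
After 15 steps: state p2, head at 5, tape zxx_xz.

state p2, head at 5, tape zxx_xz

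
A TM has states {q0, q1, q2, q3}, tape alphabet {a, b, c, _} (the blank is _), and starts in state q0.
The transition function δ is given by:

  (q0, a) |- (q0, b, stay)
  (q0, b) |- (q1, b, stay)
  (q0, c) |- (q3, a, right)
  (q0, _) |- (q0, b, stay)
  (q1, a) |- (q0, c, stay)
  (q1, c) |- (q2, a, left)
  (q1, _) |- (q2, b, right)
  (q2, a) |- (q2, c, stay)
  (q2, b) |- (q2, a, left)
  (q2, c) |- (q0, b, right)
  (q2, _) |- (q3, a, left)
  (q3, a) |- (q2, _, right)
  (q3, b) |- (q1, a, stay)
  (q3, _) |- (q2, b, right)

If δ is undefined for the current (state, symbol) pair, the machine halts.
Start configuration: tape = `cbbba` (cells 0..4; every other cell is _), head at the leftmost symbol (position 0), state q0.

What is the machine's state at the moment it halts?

q1

state=q0 head=0 tape=[c]bbba__   (q0,c)→(q3,a,right)
state=q3 head=1 tape=a[b]bba__   (q3,b)→(q1,a,stay)
state=q1 head=1 tape=a[a]bba__   (q1,a)→(q0,c,stay)
state=q0 head=1 tape=a[c]bba__   (q0,c)→(q3,a,right)
state=q3 head=2 tape=aa[b]ba__   (q3,b)→(q1,a,stay)
state=q1 head=2 tape=aa[a]ba__   (q1,a)→(q0,c,stay)
state=q0 head=2 tape=aa[c]ba__   (q0,c)→(q3,a,right)
state=q3 head=3 tape=aaa[b]a__   (q3,b)→(q1,a,stay)
state=q1 head=3 tape=aaa[a]a__   (q1,a)→(q0,c,stay)
state=q0 head=3 tape=aaa[c]a__   (q0,c)→(q3,a,right)
state=q3 head=4 tape=aaaa[a]__   (q3,a)→(q2,_,right)
state=q2 head=5 tape=aaaa_[_]_   (q2,_)→(q3,a,left)
state=q3 head=4 tape=aaaa[_]a_   (q3,_)→(q2,b,right)
state=q2 head=5 tape=aaaab[a]_   (q2,a)→(q2,c,stay)
state=q2 head=5 tape=aaaab[c]_   (q2,c)→(q0,b,right)
state=q0 head=6 tape=aaaabb[_]   (q0,_)→(q0,b,stay)
state=q0 head=6 tape=aaaabb[b]   (q0,b)→(q1,b,stay)
state=q1 head=6 tape=aaaabb[b]
No transition is defined for (q1, b); M halts in state q1.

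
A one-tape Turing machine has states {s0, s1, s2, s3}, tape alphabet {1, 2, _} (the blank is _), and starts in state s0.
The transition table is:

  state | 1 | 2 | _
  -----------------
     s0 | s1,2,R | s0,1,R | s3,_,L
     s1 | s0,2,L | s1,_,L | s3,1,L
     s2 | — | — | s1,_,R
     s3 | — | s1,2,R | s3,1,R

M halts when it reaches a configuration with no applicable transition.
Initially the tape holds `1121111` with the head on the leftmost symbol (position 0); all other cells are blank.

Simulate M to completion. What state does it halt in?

state=s0 head=0 tape=[1]121111_   (s0,1)→(s1,2,R)
state=s1 head=1 tape=2[1]21111_   (s1,1)→(s0,2,L)
state=s0 head=0 tape=[2]221111_   (s0,2)→(s0,1,R)
state=s0 head=1 tape=1[2]21111_   (s0,2)→(s0,1,R)
state=s0 head=2 tape=11[2]1111_   (s0,2)→(s0,1,R)
state=s0 head=3 tape=111[1]111_   (s0,1)→(s1,2,R)
state=s1 head=4 tape=1112[1]11_   (s1,1)→(s0,2,L)
state=s0 head=3 tape=111[2]211_   (s0,2)→(s0,1,R)
state=s0 head=4 tape=1111[2]11_   (s0,2)→(s0,1,R)
state=s0 head=5 tape=11111[1]1_   (s0,1)→(s1,2,R)
state=s1 head=6 tape=111112[1]_   (s1,1)→(s0,2,L)
state=s0 head=5 tape=11111[2]2_   (s0,2)→(s0,1,R)
state=s0 head=6 tape=111111[2]_   (s0,2)→(s0,1,R)
state=s0 head=7 tape=1111111[_]   (s0,_)→(s3,_,L)
state=s3 head=6 tape=111111[1]_
No transition is defined for (s3, 1); M halts in state s3.

s3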